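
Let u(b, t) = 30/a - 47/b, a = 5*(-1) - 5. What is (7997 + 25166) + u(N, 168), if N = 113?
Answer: 3747033/113 ≈ 33160.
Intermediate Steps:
a = -10 (a = -5 - 5 = -10)
u(b, t) = -3 - 47/b (u(b, t) = 30/(-10) - 47/b = 30*(-1/10) - 47/b = -3 - 47/b)
(7997 + 25166) + u(N, 168) = (7997 + 25166) + (-3 - 47/113) = 33163 + (-3 - 47*1/113) = 33163 + (-3 - 47/113) = 33163 - 386/113 = 3747033/113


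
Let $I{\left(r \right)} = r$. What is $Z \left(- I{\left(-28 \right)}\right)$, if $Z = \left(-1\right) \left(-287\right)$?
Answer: $8036$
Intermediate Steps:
$Z = 287$
$Z \left(- I{\left(-28 \right)}\right) = 287 \left(\left(-1\right) \left(-28\right)\right) = 287 \cdot 28 = 8036$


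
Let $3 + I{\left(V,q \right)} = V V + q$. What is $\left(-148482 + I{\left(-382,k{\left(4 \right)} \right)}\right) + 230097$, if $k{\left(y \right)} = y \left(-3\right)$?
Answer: $227524$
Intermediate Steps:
$k{\left(y \right)} = - 3 y$
$I{\left(V,q \right)} = -3 + q + V^{2}$ ($I{\left(V,q \right)} = -3 + \left(V V + q\right) = -3 + \left(V^{2} + q\right) = -3 + \left(q + V^{2}\right) = -3 + q + V^{2}$)
$\left(-148482 + I{\left(-382,k{\left(4 \right)} \right)}\right) + 230097 = \left(-148482 - \left(15 - 145924\right)\right) + 230097 = \left(-148482 - -145909\right) + 230097 = \left(-148482 + 145909\right) + 230097 = -2573 + 230097 = 227524$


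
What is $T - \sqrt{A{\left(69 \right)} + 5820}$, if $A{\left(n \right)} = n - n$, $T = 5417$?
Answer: $5417 - 2 \sqrt{1455} \approx 5340.7$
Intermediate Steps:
$A{\left(n \right)} = 0$
$T - \sqrt{A{\left(69 \right)} + 5820} = 5417 - \sqrt{0 + 5820} = 5417 - \sqrt{5820} = 5417 - 2 \sqrt{1455}$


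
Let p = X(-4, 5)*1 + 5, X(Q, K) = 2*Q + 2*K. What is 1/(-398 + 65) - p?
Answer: -2332/333 ≈ -7.0030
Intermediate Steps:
X(Q, K) = 2*K + 2*Q
p = 7 (p = (2*5 + 2*(-4))*1 + 5 = (10 - 8)*1 + 5 = 2*1 + 5 = 2 + 5 = 7)
1/(-398 + 65) - p = 1/(-398 + 65) - 1*7 = 1/(-333) - 7 = -1/333 - 7 = -2332/333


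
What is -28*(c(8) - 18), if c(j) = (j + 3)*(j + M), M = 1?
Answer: -2268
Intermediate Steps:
c(j) = (1 + j)*(3 + j) (c(j) = (j + 3)*(j + 1) = (3 + j)*(1 + j) = (1 + j)*(3 + j))
-28*(c(8) - 18) = -28*((3 + 8**2 + 4*8) - 18) = -28*((3 + 64 + 32) - 18) = -28*(99 - 18) = -28*81 = -2268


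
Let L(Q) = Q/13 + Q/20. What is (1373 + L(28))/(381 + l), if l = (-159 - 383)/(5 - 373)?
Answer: 16463584/4574375 ≈ 3.5991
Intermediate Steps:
l = 271/184 (l = -542/(-368) = -542*(-1/368) = 271/184 ≈ 1.4728)
L(Q) = 33*Q/260 (L(Q) = Q*(1/13) + Q*(1/20) = Q/13 + Q/20 = 33*Q/260)
(1373 + L(28))/(381 + l) = (1373 + (33/260)*28)/(381 + 271/184) = (1373 + 231/65)/(70375/184) = (184/70375)*(89476/65) = 16463584/4574375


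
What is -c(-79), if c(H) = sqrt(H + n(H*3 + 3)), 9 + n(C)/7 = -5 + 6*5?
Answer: -sqrt(33) ≈ -5.7446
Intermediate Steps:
n(C) = 112 (n(C) = -63 + 7*(-5 + 6*5) = -63 + 7*(-5 + 30) = -63 + 7*25 = -63 + 175 = 112)
c(H) = sqrt(112 + H) (c(H) = sqrt(H + 112) = sqrt(112 + H))
-c(-79) = -sqrt(112 - 79) = -sqrt(33)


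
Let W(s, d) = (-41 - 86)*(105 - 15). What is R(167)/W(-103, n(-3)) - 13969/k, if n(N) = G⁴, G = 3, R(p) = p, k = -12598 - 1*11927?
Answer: 3457111/6229350 ≈ 0.55497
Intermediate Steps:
k = -24525 (k = -12598 - 11927 = -24525)
n(N) = 81 (n(N) = 3⁴ = 81)
W(s, d) = -11430 (W(s, d) = -127*90 = -11430)
R(167)/W(-103, n(-3)) - 13969/k = 167/(-11430) - 13969/(-24525) = 167*(-1/11430) - 13969*(-1/24525) = -167/11430 + 13969/24525 = 3457111/6229350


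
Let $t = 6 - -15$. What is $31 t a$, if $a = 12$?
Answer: $7812$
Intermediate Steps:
$t = 21$ ($t = 6 + 15 = 21$)
$31 t a = 31 \cdot 21 \cdot 12 = 651 \cdot 12 = 7812$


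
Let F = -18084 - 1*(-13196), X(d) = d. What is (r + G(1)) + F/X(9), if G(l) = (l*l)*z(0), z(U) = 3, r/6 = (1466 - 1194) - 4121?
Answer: -212707/9 ≈ -23634.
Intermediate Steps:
r = -23094 (r = 6*((1466 - 1194) - 4121) = 6*(272 - 4121) = 6*(-3849) = -23094)
F = -4888 (F = -18084 + 13196 = -4888)
G(l) = 3*l² (G(l) = (l*l)*3 = l²*3 = 3*l²)
(r + G(1)) + F/X(9) = (-23094 + 3*1²) - 4888/9 = (-23094 + 3*1) - 4888*⅑ = (-23094 + 3) - 4888/9 = -23091 - 4888/9 = -212707/9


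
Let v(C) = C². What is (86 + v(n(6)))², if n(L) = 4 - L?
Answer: 8100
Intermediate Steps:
(86 + v(n(6)))² = (86 + (4 - 1*6)²)² = (86 + (4 - 6)²)² = (86 + (-2)²)² = (86 + 4)² = 90² = 8100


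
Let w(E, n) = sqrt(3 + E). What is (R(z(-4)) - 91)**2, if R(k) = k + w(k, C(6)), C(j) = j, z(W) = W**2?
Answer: (75 - sqrt(19))**2 ≈ 4990.2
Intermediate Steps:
R(k) = k + sqrt(3 + k)
(R(z(-4)) - 91)**2 = (((-4)**2 + sqrt(3 + (-4)**2)) - 91)**2 = ((16 + sqrt(3 + 16)) - 91)**2 = ((16 + sqrt(19)) - 91)**2 = (-75 + sqrt(19))**2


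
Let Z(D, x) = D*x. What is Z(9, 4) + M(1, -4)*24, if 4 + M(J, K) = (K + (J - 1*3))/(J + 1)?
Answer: -132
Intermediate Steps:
M(J, K) = -4 + (-3 + J + K)/(1 + J) (M(J, K) = -4 + (K + (J - 1*3))/(J + 1) = -4 + (K + (J - 3))/(1 + J) = -4 + (K + (-3 + J))/(1 + J) = -4 + (-3 + J + K)/(1 + J))
Z(9, 4) + M(1, -4)*24 = 9*4 + ((-7 - 4 - 3*1)/(1 + 1))*24 = 36 + ((-7 - 4 - 3)/2)*24 = 36 + ((1/2)*(-14))*24 = 36 - 7*24 = 36 - 168 = -132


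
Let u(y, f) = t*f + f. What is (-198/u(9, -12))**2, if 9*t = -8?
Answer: 88209/4 ≈ 22052.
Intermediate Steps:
t = -8/9 (t = (1/9)*(-8) = -8/9 ≈ -0.88889)
u(y, f) = f/9 (u(y, f) = -8*f/9 + f = f/9)
(-198/u(9, -12))**2 = (-198/((1/9)*(-12)))**2 = (-198/(-4/3))**2 = (-198*(-3/4))**2 = (297/2)**2 = 88209/4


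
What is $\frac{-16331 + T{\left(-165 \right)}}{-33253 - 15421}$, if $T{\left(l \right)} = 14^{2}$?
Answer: $\frac{16135}{48674} \approx 0.33149$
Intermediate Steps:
$T{\left(l \right)} = 196$
$\frac{-16331 + T{\left(-165 \right)}}{-33253 - 15421} = \frac{-16331 + 196}{-33253 - 15421} = - \frac{16135}{-48674} = \left(-16135\right) \left(- \frac{1}{48674}\right) = \frac{16135}{48674}$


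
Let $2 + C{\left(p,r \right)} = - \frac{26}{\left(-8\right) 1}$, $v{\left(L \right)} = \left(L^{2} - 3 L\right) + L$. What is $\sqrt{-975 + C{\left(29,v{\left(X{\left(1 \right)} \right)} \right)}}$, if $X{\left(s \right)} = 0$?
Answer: $\frac{i \sqrt{3895}}{2} \approx 31.205 i$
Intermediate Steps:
$v{\left(L \right)} = L^{2} - 2 L$
$C{\left(p,r \right)} = \frac{5}{4}$ ($C{\left(p,r \right)} = -2 - \frac{26}{\left(-8\right) 1} = -2 - \frac{26}{-8} = -2 - - \frac{13}{4} = -2 + \frac{13}{4} = \frac{5}{4}$)
$\sqrt{-975 + C{\left(29,v{\left(X{\left(1 \right)} \right)} \right)}} = \sqrt{-975 + \frac{5}{4}} = \sqrt{- \frac{3895}{4}} = \frac{i \sqrt{3895}}{2}$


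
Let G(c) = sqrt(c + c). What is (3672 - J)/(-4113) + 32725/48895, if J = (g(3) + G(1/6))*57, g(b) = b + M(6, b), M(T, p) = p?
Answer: -8145/58039 + 19*sqrt(3)/4113 ≈ -0.13234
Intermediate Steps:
g(b) = 2*b (g(b) = b + b = 2*b)
G(c) = sqrt(2)*sqrt(c) (G(c) = sqrt(2*c) = sqrt(2)*sqrt(c))
J = 342 + 19*sqrt(3) (J = (2*3 + sqrt(2)*sqrt(1/6))*57 = (6 + sqrt(2)*sqrt(1/6))*57 = (6 + sqrt(2)*(sqrt(6)/6))*57 = (6 + sqrt(3)/3)*57 = 342 + 19*sqrt(3) ≈ 374.91)
(3672 - J)/(-4113) + 32725/48895 = (3672 - (342 + 19*sqrt(3)))/(-4113) + 32725/48895 = (3672 + (-342 - 19*sqrt(3)))*(-1/4113) + 32725*(1/48895) = (3330 - 19*sqrt(3))*(-1/4113) + 85/127 = (-370/457 + 19*sqrt(3)/4113) + 85/127 = -8145/58039 + 19*sqrt(3)/4113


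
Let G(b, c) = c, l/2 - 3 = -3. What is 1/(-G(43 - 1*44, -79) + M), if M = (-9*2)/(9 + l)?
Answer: 1/77 ≈ 0.012987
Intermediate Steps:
l = 0 (l = 6 + 2*(-3) = 6 - 6 = 0)
M = -2 (M = (-9*2)/(9 + 0) = -18/9 = -18*1/9 = -2)
1/(-G(43 - 1*44, -79) + M) = 1/(-1*(-79) - 2) = 1/(79 - 2) = 1/77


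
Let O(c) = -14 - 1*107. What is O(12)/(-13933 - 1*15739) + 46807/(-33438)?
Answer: -692405653/496086168 ≈ -1.3957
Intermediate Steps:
O(c) = -121 (O(c) = -14 - 107 = -121)
O(12)/(-13933 - 1*15739) + 46807/(-33438) = -121/(-13933 - 1*15739) + 46807/(-33438) = -121/(-13933 - 15739) + 46807*(-1/33438) = -121/(-29672) - 46807/33438 = -121*(-1/29672) - 46807/33438 = 121/29672 - 46807/33438 = -692405653/496086168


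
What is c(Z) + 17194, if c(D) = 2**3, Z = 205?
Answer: 17202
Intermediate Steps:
c(D) = 8
c(Z) + 17194 = 8 + 17194 = 17202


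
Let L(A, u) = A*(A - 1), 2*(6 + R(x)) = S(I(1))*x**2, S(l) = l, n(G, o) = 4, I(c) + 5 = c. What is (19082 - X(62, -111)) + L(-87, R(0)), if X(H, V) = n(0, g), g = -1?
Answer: 26734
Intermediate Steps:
I(c) = -5 + c
X(H, V) = 4
R(x) = -6 - 2*x**2 (R(x) = -6 + ((-5 + 1)*x**2)/2 = -6 + (-4*x**2)/2 = -6 - 2*x**2)
L(A, u) = A*(-1 + A)
(19082 - X(62, -111)) + L(-87, R(0)) = (19082 - 1*4) - 87*(-1 - 87) = (19082 - 4) - 87*(-88) = 19078 + 7656 = 26734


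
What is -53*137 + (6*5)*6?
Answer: -7081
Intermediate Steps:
-53*137 + (6*5)*6 = -7261 + 30*6 = -7261 + 180 = -7081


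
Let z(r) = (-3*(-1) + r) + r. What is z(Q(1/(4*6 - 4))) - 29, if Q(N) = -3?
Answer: -32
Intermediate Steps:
z(r) = 3 + 2*r (z(r) = (3 + r) + r = 3 + 2*r)
z(Q(1/(4*6 - 4))) - 29 = (3 + 2*(-3)) - 29 = (3 - 6) - 29 = -3 - 29 = -32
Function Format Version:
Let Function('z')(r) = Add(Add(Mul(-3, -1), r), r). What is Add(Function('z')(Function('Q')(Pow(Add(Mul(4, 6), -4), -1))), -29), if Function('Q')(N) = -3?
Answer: -32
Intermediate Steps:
Function('z')(r) = Add(3, Mul(2, r)) (Function('z')(r) = Add(Add(3, r), r) = Add(3, Mul(2, r)))
Add(Function('z')(Function('Q')(Pow(Add(Mul(4, 6), -4), -1))), -29) = Add(Add(3, Mul(2, -3)), -29) = Add(Add(3, -6), -29) = Add(-3, -29) = -32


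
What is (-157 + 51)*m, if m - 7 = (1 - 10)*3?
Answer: 2120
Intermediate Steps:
m = -20 (m = 7 + (1 - 10)*3 = 7 - 9*3 = 7 - 27 = -20)
(-157 + 51)*m = (-157 + 51)*(-20) = -106*(-20) = 2120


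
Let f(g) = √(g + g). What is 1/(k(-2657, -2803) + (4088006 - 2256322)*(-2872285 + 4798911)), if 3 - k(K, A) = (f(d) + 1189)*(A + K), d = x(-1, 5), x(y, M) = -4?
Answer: 3528976510127/12453675209028140372048929 - 10920*I*√2/12453675209028140372048929 ≈ 2.8337e-13 - 1.2401e-21*I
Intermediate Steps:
d = -4
f(g) = √2*√g (f(g) = √(2*g) = √2*√g)
k(K, A) = 3 - (1189 + 2*I*√2)*(A + K) (k(K, A) = 3 - (√2*√(-4) + 1189)*(A + K) = 3 - (√2*(2*I) + 1189)*(A + K) = 3 - (2*I*√2 + 1189)*(A + K) = 3 - (1189 + 2*I*√2)*(A + K))
1/(k(-2657, -2803) + (4088006 - 2256322)*(-2872285 + 4798911)) = 1/((3 - 1189*(-2803) - 1189*(-2657) - 2*I*(-2803)*√2 - 2*I*(-2657)*√2) + (4088006 - 2256322)*(-2872285 + 4798911)) = 1/((3 + 3332767 + 3159173 + 5606*I*√2 + 5314*I*√2) + 1831684*1926626) = 1/((6491943 + 10920*I*√2) + 3528970018184) = 1/(3528976510127 + 10920*I*√2)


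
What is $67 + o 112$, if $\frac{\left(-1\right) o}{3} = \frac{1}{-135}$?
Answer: $\frac{3127}{45} \approx 69.489$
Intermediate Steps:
$o = \frac{1}{45}$ ($o = - \frac{3}{-135} = \left(-3\right) \left(- \frac{1}{135}\right) = \frac{1}{45} \approx 0.022222$)
$67 + o 112 = 67 + \frac{1}{45} \cdot 112 = 67 + \frac{112}{45} = \frac{3127}{45}$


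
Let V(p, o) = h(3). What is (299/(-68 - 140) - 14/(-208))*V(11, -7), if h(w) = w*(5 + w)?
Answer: -855/26 ≈ -32.885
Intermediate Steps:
V(p, o) = 24 (V(p, o) = 3*(5 + 3) = 3*8 = 24)
(299/(-68 - 140) - 14/(-208))*V(11, -7) = (299/(-68 - 140) - 14/(-208))*24 = (299/(-208) - 14*(-1/208))*24 = (299*(-1/208) + 7/104)*24 = (-23/16 + 7/104)*24 = -285/208*24 = -855/26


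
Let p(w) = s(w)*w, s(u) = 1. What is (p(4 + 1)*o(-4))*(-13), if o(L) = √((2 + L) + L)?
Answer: -65*I*√6 ≈ -159.22*I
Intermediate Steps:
p(w) = w (p(w) = 1*w = w)
o(L) = √(2 + 2*L)
(p(4 + 1)*o(-4))*(-13) = ((4 + 1)*√(2 + 2*(-4)))*(-13) = (5*√(2 - 8))*(-13) = (5*√(-6))*(-13) = (5*(I*√6))*(-13) = (5*I*√6)*(-13) = -65*I*√6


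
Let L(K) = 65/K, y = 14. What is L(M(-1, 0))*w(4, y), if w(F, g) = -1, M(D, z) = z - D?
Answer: -65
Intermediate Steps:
L(M(-1, 0))*w(4, y) = (65/(0 - 1*(-1)))*(-1) = (65/(0 + 1))*(-1) = (65/1)*(-1) = (65*1)*(-1) = 65*(-1) = -65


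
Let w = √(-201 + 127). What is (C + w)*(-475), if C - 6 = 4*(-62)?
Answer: 114950 - 475*I*√74 ≈ 1.1495e+5 - 4086.1*I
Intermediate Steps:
C = -242 (C = 6 + 4*(-62) = 6 - 248 = -242)
w = I*√74 (w = √(-74) = I*√74 ≈ 8.6023*I)
(C + w)*(-475) = (-242 + I*√74)*(-475) = 114950 - 475*I*√74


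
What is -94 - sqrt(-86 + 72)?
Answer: -94 - I*sqrt(14) ≈ -94.0 - 3.7417*I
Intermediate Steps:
-94 - sqrt(-86 + 72) = -94 - sqrt(-14) = -94 - I*sqrt(14)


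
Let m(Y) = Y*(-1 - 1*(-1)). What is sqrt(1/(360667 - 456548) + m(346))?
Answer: I*sqrt(95881)/95881 ≈ 0.0032295*I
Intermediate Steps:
m(Y) = 0 (m(Y) = Y*(-1 + 1) = Y*0 = 0)
sqrt(1/(360667 - 456548) + m(346)) = sqrt(1/(360667 - 456548) + 0) = sqrt(1/(-95881) + 0) = sqrt(-1/95881 + 0) = sqrt(-1/95881) = I*sqrt(95881)/95881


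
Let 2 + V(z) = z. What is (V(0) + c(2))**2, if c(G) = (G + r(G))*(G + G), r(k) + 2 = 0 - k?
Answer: 100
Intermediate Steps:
r(k) = -2 - k (r(k) = -2 + (0 - k) = -2 - k)
V(z) = -2 + z
c(G) = -4*G (c(G) = (G + (-2 - G))*(G + G) = -4*G)
(V(0) + c(2))**2 = ((-2 + 0) - 4*2)**2 = (-2 - 8)**2 = (-10)**2 = 100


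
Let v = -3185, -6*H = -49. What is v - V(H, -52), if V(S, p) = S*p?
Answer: -8281/3 ≈ -2760.3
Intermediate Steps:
H = 49/6 (H = -1/6*(-49) = 49/6 ≈ 8.1667)
v - V(H, -52) = -3185 - 49*(-52)/6 = -3185 - 1*(-1274/3) = -3185 + 1274/3 = -8281/3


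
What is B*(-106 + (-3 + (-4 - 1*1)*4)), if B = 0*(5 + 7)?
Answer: 0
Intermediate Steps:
B = 0 (B = 0*12 = 0)
B*(-106 + (-3 + (-4 - 1*1)*4)) = 0*(-106 + (-3 + (-4 - 1*1)*4)) = 0*(-106 + (-3 + (-4 - 1)*4)) = 0*(-106 + (-3 - 5*4)) = 0*(-106 + (-3 - 20)) = 0*(-106 - 23) = 0*(-129) = 0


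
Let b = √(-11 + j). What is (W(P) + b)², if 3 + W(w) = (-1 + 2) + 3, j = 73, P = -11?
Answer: (1 + √62)² ≈ 78.748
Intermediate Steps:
W(w) = 1 (W(w) = -3 + ((-1 + 2) + 3) = -3 + (1 + 3) = -3 + 4 = 1)
b = √62 (b = √(-11 + 73) = √62 ≈ 7.8740)
(W(P) + b)² = (1 + √62)²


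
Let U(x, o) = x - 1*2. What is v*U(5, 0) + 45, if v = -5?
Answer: 30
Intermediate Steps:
U(x, o) = -2 + x (U(x, o) = x - 2 = -2 + x)
v*U(5, 0) + 45 = -5*(-2 + 5) + 45 = -5*3 + 45 = -15 + 45 = 30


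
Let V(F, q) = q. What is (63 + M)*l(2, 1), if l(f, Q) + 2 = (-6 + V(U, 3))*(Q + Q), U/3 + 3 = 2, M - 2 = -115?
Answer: 400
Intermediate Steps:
M = -113 (M = 2 - 115 = -113)
U = -3 (U = -9 + 3*2 = -9 + 6 = -3)
l(f, Q) = -2 - 6*Q (l(f, Q) = -2 + (-6 + 3)*(Q + Q) = -2 - 6*Q)
(63 + M)*l(2, 1) = (63 - 113)*(-2 - 6*1) = -50*(-2 - 6) = -50*(-8) = 400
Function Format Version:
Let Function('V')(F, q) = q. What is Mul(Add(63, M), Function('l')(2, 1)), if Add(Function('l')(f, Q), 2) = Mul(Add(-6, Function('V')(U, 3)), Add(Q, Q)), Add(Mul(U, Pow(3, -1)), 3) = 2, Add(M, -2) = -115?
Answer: 400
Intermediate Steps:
M = -113 (M = Add(2, -115) = -113)
U = -3 (U = Add(-9, Mul(3, 2)) = Add(-9, 6) = -3)
Function('l')(f, Q) = Add(-2, Mul(-6, Q)) (Function('l')(f, Q) = Add(-2, Mul(Add(-6, 3), Add(Q, Q))) = Add(-2, Mul(-3, Mul(2, Q))) = Add(-2, Mul(-6, Q)))
Mul(Add(63, M), Function('l')(2, 1)) = Mul(Add(63, -113), Add(-2, Mul(-6, 1))) = Mul(-50, Add(-2, -6)) = Mul(-50, -8) = 400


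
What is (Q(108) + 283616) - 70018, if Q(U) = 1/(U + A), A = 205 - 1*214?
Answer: 21146203/99 ≈ 2.1360e+5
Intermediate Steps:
A = -9 (A = 205 - 214 = -9)
Q(U) = 1/(-9 + U) (Q(U) = 1/(U - 9) = 1/(-9 + U))
(Q(108) + 283616) - 70018 = (1/(-9 + 108) + 283616) - 70018 = (1/99 + 283616) - 70018 = 28077985/99 - 70018 = 21146203/99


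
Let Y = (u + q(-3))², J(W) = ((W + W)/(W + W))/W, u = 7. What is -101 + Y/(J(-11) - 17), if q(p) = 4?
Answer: -20319/188 ≈ -108.08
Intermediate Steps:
J(W) = 1/W (J(W) = ((2*W)/((2*W)))/W = ((2*W)*(1/(2*W)))/W = 1/W)
Y = 121 (Y = (7 + 4)² = 11² = 121)
-101 + Y/(J(-11) - 17) = -101 + 121/(1/(-11) - 17) = -101 + 121/(-1/11 - 17) = -101 + 121/(-188/11) = -101 - 11/188*121 = -101 - 1331/188 = -20319/188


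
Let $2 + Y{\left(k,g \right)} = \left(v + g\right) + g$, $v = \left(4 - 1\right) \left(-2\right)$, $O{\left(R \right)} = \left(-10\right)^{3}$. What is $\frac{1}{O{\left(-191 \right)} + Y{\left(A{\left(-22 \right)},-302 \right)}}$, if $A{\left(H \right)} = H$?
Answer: $- \frac{1}{1612} \approx -0.00062035$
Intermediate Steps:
$O{\left(R \right)} = -1000$
$v = -6$ ($v = 3 \left(-2\right) = -6$)
$Y{\left(k,g \right)} = -8 + 2 g$ ($Y{\left(k,g \right)} = -2 + \left(\left(-6 + g\right) + g\right) = -2 + \left(-6 + 2 g\right) = -8 + 2 g$)
$\frac{1}{O{\left(-191 \right)} + Y{\left(A{\left(-22 \right)},-302 \right)}} = \frac{1}{-1000 + \left(-8 + 2 \left(-302\right)\right)} = \frac{1}{-1000 - 612} = \frac{1}{-1612} = - \frac{1}{1612}$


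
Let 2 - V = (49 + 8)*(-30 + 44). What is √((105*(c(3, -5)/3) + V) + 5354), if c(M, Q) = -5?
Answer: 3*√487 ≈ 66.204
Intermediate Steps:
V = -796 (V = 2 - (49 + 8)*(-30 + 44) = 2 - 57*14 = 2 - 1*798 = 2 - 798 = -796)
√((105*(c(3, -5)/3) + V) + 5354) = √((105*(-5/3) - 796) + 5354) = √((-175 - 796) + 5354) = √(-971 + 5354) = √4383 = 3*√487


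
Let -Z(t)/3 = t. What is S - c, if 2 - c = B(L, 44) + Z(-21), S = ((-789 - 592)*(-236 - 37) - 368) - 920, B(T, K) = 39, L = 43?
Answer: 375825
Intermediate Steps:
Z(t) = -3*t
S = 375725 (S = (-1381*(-273) - 368) - 920 = (377013 - 368) - 920 = 376645 - 920 = 375725)
c = -100 (c = 2 - (39 - 3*(-21)) = 2 - (39 + 63) = 2 - 1*102 = 2 - 102 = -100)
S - c = 375725 - 1*(-100) = 375725 + 100 = 375825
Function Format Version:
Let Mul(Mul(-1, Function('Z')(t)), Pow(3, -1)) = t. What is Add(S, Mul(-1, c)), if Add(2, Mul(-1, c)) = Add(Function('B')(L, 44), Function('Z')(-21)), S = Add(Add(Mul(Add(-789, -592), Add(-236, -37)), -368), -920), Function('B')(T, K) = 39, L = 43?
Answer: 375825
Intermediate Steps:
Function('Z')(t) = Mul(-3, t)
S = 375725 (S = Add(Add(Mul(-1381, -273), -368), -920) = Add(Add(377013, -368), -920) = Add(376645, -920) = 375725)
c = -100 (c = Add(2, Mul(-1, Add(39, Mul(-3, -21)))) = Add(2, Mul(-1, Add(39, 63))) = Add(2, Mul(-1, 102)) = Add(2, -102) = -100)
Add(S, Mul(-1, c)) = Add(375725, Mul(-1, -100)) = Add(375725, 100) = 375825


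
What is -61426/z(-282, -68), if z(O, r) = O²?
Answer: -30713/39762 ≈ -0.77242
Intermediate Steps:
-61426/z(-282, -68) = -61426/((-282)²) = -61426/79524 = -61426*1/79524 = -30713/39762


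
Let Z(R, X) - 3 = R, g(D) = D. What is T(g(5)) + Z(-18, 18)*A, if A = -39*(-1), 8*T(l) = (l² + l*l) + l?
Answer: -4625/8 ≈ -578.13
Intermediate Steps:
T(l) = l²/4 + l/8 (T(l) = ((l² + l*l) + l)/8 = ((l² + l²) + l)/8 = (2*l² + l)/8 = (l + 2*l²)/8 = l²/4 + l/8)
Z(R, X) = 3 + R
A = 39
T(g(5)) + Z(-18, 18)*A = (⅛)*5*(1 + 2*5) + (3 - 18)*39 = (⅛)*5*(1 + 10) - 15*39 = (⅛)*5*11 - 585 = 55/8 - 585 = -4625/8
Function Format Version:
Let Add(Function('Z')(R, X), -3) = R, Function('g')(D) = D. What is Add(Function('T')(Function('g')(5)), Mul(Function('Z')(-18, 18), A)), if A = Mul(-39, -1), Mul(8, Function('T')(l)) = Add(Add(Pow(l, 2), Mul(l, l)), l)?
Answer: Rational(-4625, 8) ≈ -578.13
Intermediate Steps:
Function('T')(l) = Add(Mul(Rational(1, 4), Pow(l, 2)), Mul(Rational(1, 8), l)) (Function('T')(l) = Mul(Rational(1, 8), Add(Add(Pow(l, 2), Mul(l, l)), l)) = Mul(Rational(1, 8), Add(Add(Pow(l, 2), Pow(l, 2)), l)) = Mul(Rational(1, 8), Add(Mul(2, Pow(l, 2)), l)) = Mul(Rational(1, 8), Add(l, Mul(2, Pow(l, 2)))) = Add(Mul(Rational(1, 4), Pow(l, 2)), Mul(Rational(1, 8), l)))
Function('Z')(R, X) = Add(3, R)
A = 39
Add(Function('T')(Function('g')(5)), Mul(Function('Z')(-18, 18), A)) = Add(Mul(Rational(1, 8), 5, Add(1, Mul(2, 5))), Mul(Add(3, -18), 39)) = Add(Mul(Rational(1, 8), 5, Add(1, 10)), Mul(-15, 39)) = Add(Mul(Rational(1, 8), 5, 11), -585) = Add(Rational(55, 8), -585) = Rational(-4625, 8)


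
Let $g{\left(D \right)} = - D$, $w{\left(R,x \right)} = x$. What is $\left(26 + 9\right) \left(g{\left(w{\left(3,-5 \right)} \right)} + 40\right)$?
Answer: $1575$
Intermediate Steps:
$\left(26 + 9\right) \left(g{\left(w{\left(3,-5 \right)} \right)} + 40\right) = \left(26 + 9\right) \left(\left(-1\right) \left(-5\right) + 40\right) = 35 \left(5 + 40\right) = 35 \cdot 45 = 1575$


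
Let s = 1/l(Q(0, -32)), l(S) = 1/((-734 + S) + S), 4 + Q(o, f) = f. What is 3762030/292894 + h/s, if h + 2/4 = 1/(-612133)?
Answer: 1856196989586285/144507806819012 ≈ 12.845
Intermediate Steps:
Q(o, f) = -4 + f
h = -612135/1224266 (h = -1/2 + 1/(-612133) = -1/2 - 1/612133 = -612135/1224266 ≈ -0.50000)
l(S) = 1/(-734 + 2*S)
s = -806 (s = 1/(1/(2*(-367 + (-4 - 32)))) = 1/(1/(2*(-367 - 36))) = 1/((1/2)/(-403)) = 1/((1/2)*(-1/403)) = 1/(-1/806) = -806)
3762030/292894 + h/s = 3762030/292894 - 612135/1224266/(-806) = 3762030*(1/292894) - 612135/1224266*(-1/806) = 1881015/146447 + 612135/986758396 = 1856196989586285/144507806819012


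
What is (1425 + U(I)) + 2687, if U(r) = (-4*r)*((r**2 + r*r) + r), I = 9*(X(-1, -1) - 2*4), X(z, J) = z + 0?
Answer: 4229396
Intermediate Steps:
X(z, J) = z
I = -81 (I = 9*(-1 - 2*4) = 9*(-1 - 8) = 9*(-9) = -81)
U(r) = -4*r*(r + 2*r**2) (U(r) = (-4*r)*((r**2 + r**2) + r) = (-4*r)*(2*r**2 + r) = (-4*r)*(r + 2*r**2) = -4*r*(r + 2*r**2))
(1425 + U(I)) + 2687 = (1425 + (-81)**2*(-4 - 8*(-81))) + 2687 = (1425 + 6561*(-4 + 648)) + 2687 = (1425 + 6561*644) + 2687 = (1425 + 4225284) + 2687 = 4226709 + 2687 = 4229396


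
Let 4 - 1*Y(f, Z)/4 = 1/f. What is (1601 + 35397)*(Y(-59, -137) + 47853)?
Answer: 104492526450/59 ≈ 1.7711e+9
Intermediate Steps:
Y(f, Z) = 16 - 4/f
(1601 + 35397)*(Y(-59, -137) + 47853) = (1601 + 35397)*((16 - 4/(-59)) + 47853) = 36998*((16 - 4*(-1/59)) + 47853) = 36998*((16 + 4/59) + 47853) = 36998*(948/59 + 47853) = 36998*(2824275/59) = 104492526450/59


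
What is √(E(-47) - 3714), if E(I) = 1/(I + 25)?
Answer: I*√1797598/22 ≈ 60.943*I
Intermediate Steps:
E(I) = 1/(25 + I)
√(E(-47) - 3714) = √(1/(25 - 47) - 3714) = √(1/(-22) - 3714) = √(-1/22 - 3714) = √(-81709/22) = I*√1797598/22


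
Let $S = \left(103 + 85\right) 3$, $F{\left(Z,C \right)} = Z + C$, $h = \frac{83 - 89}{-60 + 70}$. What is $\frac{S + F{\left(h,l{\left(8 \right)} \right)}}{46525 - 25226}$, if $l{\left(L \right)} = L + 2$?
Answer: $\frac{2867}{106495} \approx 0.026921$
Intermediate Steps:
$l{\left(L \right)} = 2 + L$
$h = - \frac{3}{5}$ ($h = - \frac{6}{10} = \left(-6\right) \frac{1}{10} = - \frac{3}{5} \approx -0.6$)
$F{\left(Z,C \right)} = C + Z$
$S = 564$ ($S = 188 \cdot 3 = 564$)
$\frac{S + F{\left(h,l{\left(8 \right)} \right)}}{46525 - 25226} = \frac{564 + \left(\left(2 + 8\right) - \frac{3}{5}\right)}{46525 - 25226} = \frac{564 + \left(10 - \frac{3}{5}\right)}{21299} = \left(564 + \frac{47}{5}\right) \frac{1}{21299} = \frac{2867}{5} \cdot \frac{1}{21299} = \frac{2867}{106495}$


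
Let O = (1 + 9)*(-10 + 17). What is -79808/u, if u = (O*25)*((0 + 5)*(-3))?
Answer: 39904/13125 ≈ 3.0403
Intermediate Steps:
O = 70 (O = 10*7 = 70)
u = -26250 (u = (70*25)*((0 + 5)*(-3)) = 1750*(5*(-3)) = 1750*(-15) = -26250)
-79808/u = -79808/(-26250) = -79808*(-1/26250) = 39904/13125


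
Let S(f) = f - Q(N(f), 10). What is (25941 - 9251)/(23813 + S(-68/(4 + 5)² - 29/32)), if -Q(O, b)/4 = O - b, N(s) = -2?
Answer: 8652096/12318871 ≈ 0.70234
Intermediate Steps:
Q(O, b) = -4*O + 4*b (Q(O, b) = -4*(O - b) = -4*O + 4*b)
S(f) = -48 + f (S(f) = f - (-4*(-2) + 4*10) = f - (8 + 40) = f - 1*48 = f - 48 = -48 + f)
(25941 - 9251)/(23813 + S(-68/(4 + 5)² - 29/32)) = (25941 - 9251)/(23813 + (-48 + (-68/(4 + 5)² - 29/32))) = 16690/(23813 + (-48 + (-68/(9²) - 29*1/32))) = 16690/(23813 + (-48 + (-68/81 - 29/32))) = 16690/(23813 + (-48 - 4525/2592)) = 16690/(23813 - 128941/2592) = 16690/(61594355/2592) = 16690*(2592/61594355) = 8652096/12318871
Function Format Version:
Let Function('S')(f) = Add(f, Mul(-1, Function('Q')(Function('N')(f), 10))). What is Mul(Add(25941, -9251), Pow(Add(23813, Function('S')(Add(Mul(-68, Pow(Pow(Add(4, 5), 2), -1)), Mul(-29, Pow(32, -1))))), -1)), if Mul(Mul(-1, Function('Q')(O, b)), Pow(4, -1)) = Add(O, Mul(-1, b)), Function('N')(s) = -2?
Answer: Rational(8652096, 12318871) ≈ 0.70234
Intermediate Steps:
Function('Q')(O, b) = Add(Mul(-4, O), Mul(4, b)) (Function('Q')(O, b) = Mul(-4, Add(O, Mul(-1, b))) = Add(Mul(-4, O), Mul(4, b)))
Function('S')(f) = Add(-48, f) (Function('S')(f) = Add(f, Mul(-1, Add(Mul(-4, -2), Mul(4, 10)))) = Add(f, Mul(-1, Add(8, 40))) = Add(f, Mul(-1, 48)) = Add(f, -48) = Add(-48, f))
Mul(Add(25941, -9251), Pow(Add(23813, Function('S')(Add(Mul(-68, Pow(Pow(Add(4, 5), 2), -1)), Mul(-29, Pow(32, -1))))), -1)) = Mul(Add(25941, -9251), Pow(Add(23813, Add(-48, Add(Mul(-68, Pow(Pow(Add(4, 5), 2), -1)), Mul(-29, Pow(32, -1))))), -1)) = Mul(16690, Pow(Add(23813, Add(-48, Add(Mul(-68, Pow(Pow(9, 2), -1)), Mul(-29, Rational(1, 32))))), -1)) = Mul(16690, Pow(Add(23813, Add(-48, Add(Mul(-68, Pow(81, -1)), Rational(-29, 32)))), -1)) = Mul(16690, Pow(Add(23813, Add(-48, Add(Mul(-68, Rational(1, 81)), Rational(-29, 32)))), -1)) = Mul(16690, Pow(Add(23813, Add(-48, Add(Rational(-68, 81), Rational(-29, 32)))), -1)) = Mul(16690, Pow(Add(23813, Add(-48, Rational(-4525, 2592))), -1)) = Mul(16690, Pow(Add(23813, Rational(-128941, 2592)), -1)) = Mul(16690, Pow(Rational(61594355, 2592), -1)) = Mul(16690, Rational(2592, 61594355)) = Rational(8652096, 12318871)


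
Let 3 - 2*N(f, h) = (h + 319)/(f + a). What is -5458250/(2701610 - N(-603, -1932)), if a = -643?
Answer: -2720391800/1346481999 ≈ -2.0204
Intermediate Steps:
N(f, h) = 3/2 - (319 + h)/(2*(-643 + f)) (N(f, h) = 3/2 - (h + 319)/(2*(f - 643)) = 3/2 - (319 + h)/(2*(-643 + f)))
-5458250/(2701610 - N(-603, -1932)) = -5458250/(2701610 - (-2248 - 1*(-1932) + 3*(-603))/(2*(-643 - 603))) = -5458250/(2701610 - (-2248 + 1932 - 1809)/(2*(-1246))) = -5458250/(2701610 - (-1)*(-2125)/(2*1246)) = -5458250/(2701610 - 1*2125/2492) = -5458250/(2701610 - 2125/2492) = -5458250/6732409995/2492 = -5458250*2492/6732409995 = -2720391800/1346481999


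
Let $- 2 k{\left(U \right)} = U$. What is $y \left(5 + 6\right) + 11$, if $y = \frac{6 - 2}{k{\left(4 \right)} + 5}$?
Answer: $\frac{77}{3} \approx 25.667$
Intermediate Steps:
$k{\left(U \right)} = - \frac{U}{2}$
$y = \frac{4}{3}$ ($y = \frac{6 - 2}{\left(- \frac{1}{2}\right) 4 + 5} = \frac{4}{-2 + 5} = \frac{4}{3} \approx 1.3333$)
$y \left(5 + 6\right) + 11 = \frac{4 \left(5 + 6\right)}{3} + 11 = \frac{4}{3} \cdot 11 + 11 = \frac{44}{3} + 11 = \frac{77}{3}$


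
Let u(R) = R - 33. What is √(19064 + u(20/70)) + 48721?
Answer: 48721 + √932533/7 ≈ 48859.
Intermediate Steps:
u(R) = -33 + R
√(19064 + u(20/70)) + 48721 = √(19064 + (-33 + 20/70)) + 48721 = √(19064 + (-33 + 20*(1/70))) + 48721 = √(19064 + (-33 + 2/7)) + 48721 = √(19064 - 229/7) + 48721 = √(133219/7) + 48721 = √932533/7 + 48721 = 48721 + √932533/7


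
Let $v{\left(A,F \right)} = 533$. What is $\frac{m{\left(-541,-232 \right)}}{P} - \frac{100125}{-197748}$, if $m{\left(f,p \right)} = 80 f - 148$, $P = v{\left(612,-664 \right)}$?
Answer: $- \frac{948270391}{11711076} \approx -80.972$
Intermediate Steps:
$P = 533$
$m{\left(f,p \right)} = -148 + 80 f$
$\frac{m{\left(-541,-232 \right)}}{P} - \frac{100125}{-197748} = \frac{-148 + 80 \left(-541\right)}{533} - \frac{100125}{-197748} = \left(-148 - 43280\right) \frac{1}{533} - - \frac{11125}{21972} = \left(-43428\right) \frac{1}{533} + \frac{11125}{21972} = - \frac{43428}{533} + \frac{11125}{21972} = - \frac{948270391}{11711076}$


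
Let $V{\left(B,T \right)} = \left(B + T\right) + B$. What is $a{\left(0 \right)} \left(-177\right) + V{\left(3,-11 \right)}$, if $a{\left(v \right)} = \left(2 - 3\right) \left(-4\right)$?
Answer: $-713$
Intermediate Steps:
$V{\left(B,T \right)} = T + 2 B$
$a{\left(v \right)} = 4$ ($a{\left(v \right)} = \left(-1\right) \left(-4\right) = 4$)
$a{\left(0 \right)} \left(-177\right) + V{\left(3,-11 \right)} = 4 \left(-177\right) + \left(-11 + 2 \cdot 3\right) = -708 + \left(-11 + 6\right) = -708 - 5 = -713$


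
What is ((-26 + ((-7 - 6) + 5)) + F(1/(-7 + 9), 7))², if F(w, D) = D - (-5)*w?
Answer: 2401/4 ≈ 600.25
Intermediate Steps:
F(w, D) = D + 5*w
((-26 + ((-7 - 6) + 5)) + F(1/(-7 + 9), 7))² = ((-26 + ((-7 - 6) + 5)) + (7 + 5/(-7 + 9)))² = ((-26 + (-13 + 5)) + (7 + 5/2))² = ((-26 - 8) + (7 + 5*(½)))² = (-34 + (7 + 5/2))² = (-34 + 19/2)² = (-49/2)² = 2401/4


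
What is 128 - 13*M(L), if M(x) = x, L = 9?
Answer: 11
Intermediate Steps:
128 - 13*M(L) = 128 - 13*9 = 128 - 117 = 11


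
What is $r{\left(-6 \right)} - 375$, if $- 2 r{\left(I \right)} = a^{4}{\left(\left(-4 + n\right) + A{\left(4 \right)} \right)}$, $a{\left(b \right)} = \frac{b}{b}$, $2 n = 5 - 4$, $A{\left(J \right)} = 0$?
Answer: $- \frac{751}{2} \approx -375.5$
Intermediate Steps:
$n = \frac{1}{2}$ ($n = \frac{5 - 4}{2} = \frac{1}{2} \cdot 1 = \frac{1}{2} \approx 0.5$)
$a{\left(b \right)} = 1$
$r{\left(I \right)} = - \frac{1}{2}$ ($r{\left(I \right)} = - \frac{1^{4}}{2} = \left(- \frac{1}{2}\right) 1 = - \frac{1}{2}$)
$r{\left(-6 \right)} - 375 = - \frac{1}{2} - 375 = - \frac{751}{2}$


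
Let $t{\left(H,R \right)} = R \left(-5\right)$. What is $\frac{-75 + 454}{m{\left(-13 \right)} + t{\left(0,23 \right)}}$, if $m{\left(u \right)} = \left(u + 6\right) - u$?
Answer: $- \frac{379}{109} \approx -3.4771$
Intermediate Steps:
$t{\left(H,R \right)} = - 5 R$
$m{\left(u \right)} = 6$ ($m{\left(u \right)} = \left(6 + u\right) - u = 6$)
$\frac{-75 + 454}{m{\left(-13 \right)} + t{\left(0,23 \right)}} = \frac{-75 + 454}{6 - 115} = \frac{379}{6 - 115} = \frac{379}{-109} = 379 \left(- \frac{1}{109}\right) = - \frac{379}{109}$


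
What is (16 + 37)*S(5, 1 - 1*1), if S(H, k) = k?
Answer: 0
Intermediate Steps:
(16 + 37)*S(5, 1 - 1*1) = (16 + 37)*(1 - 1*1) = 53*(1 - 1) = 53*0 = 0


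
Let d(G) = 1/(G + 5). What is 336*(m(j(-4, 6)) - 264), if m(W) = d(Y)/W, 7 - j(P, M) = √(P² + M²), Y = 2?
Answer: -88816 - 32*√13 ≈ -88931.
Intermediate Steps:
d(G) = 1/(5 + G)
j(P, M) = 7 - √(M² + P²) (j(P, M) = 7 - √(P² + M²) = 7 - √(M² + P²))
m(W) = 1/(7*W) (m(W) = 1/((5 + 2)*W) = 1/(7*W))
336*(m(j(-4, 6)) - 264) = 336*(1/(7*(7 - √(6² + (-4)²))) - 264) = 336*(1/(7*(7 - √(36 + 16))) - 264) = 336*(1/(7*(7 - √52)) - 264) = 336*(1/(7*(7 - 2*√13)) - 264) = 336*(-264 + 1/(7*(7 - 2*√13))) = -88704 + 48/(7 - 2*√13)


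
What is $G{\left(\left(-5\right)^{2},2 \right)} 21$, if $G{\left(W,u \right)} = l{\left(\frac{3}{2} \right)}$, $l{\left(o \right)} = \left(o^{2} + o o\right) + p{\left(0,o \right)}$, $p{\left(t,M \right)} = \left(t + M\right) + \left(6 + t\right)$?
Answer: $252$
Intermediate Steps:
$p{\left(t,M \right)} = 6 + M + 2 t$ ($p{\left(t,M \right)} = \left(M + t\right) + \left(6 + t\right) = 6 + M + 2 t$)
$l{\left(o \right)} = 6 + o + 2 o^{2}$ ($l{\left(o \right)} = \left(o^{2} + o o\right) + \left(6 + o + 2 \cdot 0\right) = \left(o^{2} + o^{2}\right) + \left(6 + o + 0\right) = 2 o^{2} + \left(6 + o\right) = 6 + o + 2 o^{2}$)
$G{\left(W,u \right)} = 12$ ($G{\left(W,u \right)} = 6 + \frac{3}{2} + 2 \left(\frac{3}{2}\right)^{2} = 6 + \frac{3}{2} + 2 \cdot \frac{9}{4} = 6 + \frac{3}{2} + \frac{9}{2} = 12$)
$G{\left(\left(-5\right)^{2},2 \right)} 21 = 12 \cdot 21 = 252$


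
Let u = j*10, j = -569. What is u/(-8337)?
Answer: 5690/8337 ≈ 0.68250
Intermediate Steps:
u = -5690 (u = -569*10 = -5690)
u/(-8337) = -5690/(-8337) = -5690*(-1/8337) = 5690/8337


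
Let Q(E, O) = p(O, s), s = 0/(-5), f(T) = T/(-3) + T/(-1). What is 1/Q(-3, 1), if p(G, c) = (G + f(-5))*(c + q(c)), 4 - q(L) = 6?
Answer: -3/46 ≈ -0.065217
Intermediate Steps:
f(T) = -4*T/3 (f(T) = T*(-1/3) + T*(-1) = -T/3 - T = -4*T/3)
q(L) = -2 (q(L) = 4 - 1*6 = 4 - 6 = -2)
s = 0 (s = 0*(-1/5) = 0)
p(G, c) = (-2 + c)*(20/3 + G) (p(G, c) = (G - 4/3*(-5))*(c - 2) = (G + 20/3)*(-2 + c) = (20/3 + G)*(-2 + c) = (-2 + c)*(20/3 + G))
Q(E, O) = -40/3 - 2*O (Q(E, O) = -40/3 - 2*O + (20/3)*0 + O*0 = -40/3 - 2*O + 0 + 0 = -40/3 - 2*O)
1/Q(-3, 1) = 1/(-40/3 - 2*1) = 1/(-40/3 - 2) = 1/(-46/3) = -3/46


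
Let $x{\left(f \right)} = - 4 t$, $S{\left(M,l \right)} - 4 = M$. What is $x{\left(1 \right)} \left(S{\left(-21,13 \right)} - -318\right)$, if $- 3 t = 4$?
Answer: $\frac{4816}{3} \approx 1605.3$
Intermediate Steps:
$t = - \frac{4}{3}$ ($t = \left(- \frac{1}{3}\right) 4 = - \frac{4}{3} \approx -1.3333$)
$S{\left(M,l \right)} = 4 + M$
$x{\left(f \right)} = \frac{16}{3}$ ($x{\left(f \right)} = \left(-4\right) \left(- \frac{4}{3}\right) = \frac{16}{3}$)
$x{\left(1 \right)} \left(S{\left(-21,13 \right)} - -318\right) = \frac{16 \left(\left(4 - 21\right) - -318\right)}{3} = \frac{16 \left(-17 + 318\right)}{3} = \frac{16}{3} \cdot 301 = \frac{4816}{3}$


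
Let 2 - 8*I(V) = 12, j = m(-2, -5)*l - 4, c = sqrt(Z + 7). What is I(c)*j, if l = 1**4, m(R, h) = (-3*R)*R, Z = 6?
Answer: 20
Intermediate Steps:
m(R, h) = -3*R**2
l = 1
c = sqrt(13) (c = sqrt(6 + 7) = sqrt(13) ≈ 3.6056)
j = -16 (j = -3*(-2)**2*1 - 4 = -3*4*1 - 4 = -12*1 - 4 = -12 - 4 = -16)
I(V) = -5/4 (I(V) = 1/4 - 1/8*12 = 1/4 - 3/2 = -5/4)
I(c)*j = -5/4*(-16) = 20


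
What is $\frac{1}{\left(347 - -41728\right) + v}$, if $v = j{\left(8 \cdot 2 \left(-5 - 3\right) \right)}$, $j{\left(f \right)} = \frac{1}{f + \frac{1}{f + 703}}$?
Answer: $\frac{73599}{3096677350} \approx 2.3767 \cdot 10^{-5}$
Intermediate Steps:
$j{\left(f \right)} = \frac{1}{f + \frac{1}{703 + f}}$
$v = - \frac{575}{73599}$ ($v = \frac{703 + 8 \cdot 2 \left(-5 - 3\right)}{1 + \left(8 \cdot 2 \left(-5 - 3\right)\right)^{2} + 703 \cdot 8 \cdot 2 \left(-5 - 3\right)} = \frac{703 + 16 \left(-8\right)}{1 + \left(16 \left(-8\right)\right)^{2} + 703 \cdot 16 \left(-8\right)} = \frac{703 - 128}{1 + \left(-128\right)^{2} + 703 \left(-128\right)} = \frac{1}{1 + 16384 - 89984} \cdot 575 = \frac{1}{-73599} \cdot 575 = \left(- \frac{1}{73599}\right) 575 = - \frac{575}{73599} \approx -0.0078126$)
$\frac{1}{\left(347 - -41728\right) + v} = \frac{1}{\left(347 - -41728\right) - \frac{575}{73599}} = \frac{1}{\left(347 + 41728\right) - \frac{575}{73599}} = \frac{1}{42075 - \frac{575}{73599}} = \frac{1}{\frac{3096677350}{73599}} = \frac{73599}{3096677350}$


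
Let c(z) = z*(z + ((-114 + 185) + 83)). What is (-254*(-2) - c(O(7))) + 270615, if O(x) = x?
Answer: 269996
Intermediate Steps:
c(z) = z*(154 + z) (c(z) = z*(z + (71 + 83)) = z*(z + 154) = z*(154 + z))
(-254*(-2) - c(O(7))) + 270615 = (-254*(-2) - 7*(154 + 7)) + 270615 = (508 - 7*161) + 270615 = (508 - 1*1127) + 270615 = (508 - 1127) + 270615 = -619 + 270615 = 269996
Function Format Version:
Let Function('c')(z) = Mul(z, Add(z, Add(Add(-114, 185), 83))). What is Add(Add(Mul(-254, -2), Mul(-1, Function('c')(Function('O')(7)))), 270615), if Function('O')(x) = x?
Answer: 269996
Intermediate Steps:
Function('c')(z) = Mul(z, Add(154, z)) (Function('c')(z) = Mul(z, Add(z, Add(71, 83))) = Mul(z, Add(z, 154)) = Mul(z, Add(154, z)))
Add(Add(Mul(-254, -2), Mul(-1, Function('c')(Function('O')(7)))), 270615) = Add(Add(Mul(-254, -2), Mul(-1, Mul(7, Add(154, 7)))), 270615) = Add(Add(508, Mul(-1, Mul(7, 161))), 270615) = Add(Add(508, Mul(-1, 1127)), 270615) = Add(Add(508, -1127), 270615) = Add(-619, 270615) = 269996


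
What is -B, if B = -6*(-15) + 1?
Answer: -91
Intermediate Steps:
B = 91 (B = 90 + 1 = 91)
-B = -1*91 = -91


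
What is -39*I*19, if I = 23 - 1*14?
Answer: -6669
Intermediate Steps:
I = 9 (I = 23 - 14 = 9)
-39*I*19 = -39*9*19 = -351*19 = -6669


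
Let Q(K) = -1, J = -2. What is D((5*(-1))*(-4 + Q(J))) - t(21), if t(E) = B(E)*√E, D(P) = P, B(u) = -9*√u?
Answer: 214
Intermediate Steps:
t(E) = -9*E (t(E) = (-9*√E)*√E = -9*E)
D((5*(-1))*(-4 + Q(J))) - t(21) = (5*(-1))*(-4 - 1) - (-9)*21 = -5*(-5) - 1*(-189) = 25 + 189 = 214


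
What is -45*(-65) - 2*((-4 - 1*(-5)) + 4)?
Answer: 2915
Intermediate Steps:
-45*(-65) - 2*((-4 - 1*(-5)) + 4) = 2925 - 2*((-4 + 5) + 4) = 2925 - 2*(1 + 4) = 2925 - 2*5 = 2925 - 10 = 2915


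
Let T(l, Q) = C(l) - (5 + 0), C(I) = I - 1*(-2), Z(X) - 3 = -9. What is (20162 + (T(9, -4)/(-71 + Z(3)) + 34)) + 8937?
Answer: 2243235/77 ≈ 29133.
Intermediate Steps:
Z(X) = -6 (Z(X) = 3 - 9 = -6)
C(I) = 2 + I (C(I) = I + 2 = 2 + I)
T(l, Q) = -3 + l (T(l, Q) = (2 + l) - (5 + 0) = (2 + l) - 1*5 = (2 + l) - 5 = -3 + l)
(20162 + (T(9, -4)/(-71 + Z(3)) + 34)) + 8937 = (20162 + ((-3 + 9)/(-71 - 6) + 34)) + 8937 = (20162 + (6/(-77) + 34)) + 8937 = (20162 + (-1/77*6 + 34)) + 8937 = (20162 + (-6/77 + 34)) + 8937 = (20162 + 2612/77) + 8937 = 1555086/77 + 8937 = 2243235/77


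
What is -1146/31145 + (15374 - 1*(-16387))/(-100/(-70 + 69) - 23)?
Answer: 989108103/2398165 ≈ 412.44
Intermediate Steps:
-1146/31145 + (15374 - 1*(-16387))/(-100/(-70 + 69) - 23) = -1146*1/31145 + (15374 + 16387)/(-100/(-1) - 23) = -1146/31145 + 31761/(-1*(-100) - 23) = -1146/31145 + 31761/(100 - 23) = -1146/31145 + 31761/77 = 989108103/2398165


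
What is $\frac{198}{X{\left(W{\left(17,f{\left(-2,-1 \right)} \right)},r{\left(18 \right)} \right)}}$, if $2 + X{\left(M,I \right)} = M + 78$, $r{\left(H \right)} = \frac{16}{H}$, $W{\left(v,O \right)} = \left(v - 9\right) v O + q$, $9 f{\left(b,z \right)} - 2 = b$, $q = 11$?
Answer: $\frac{66}{29} \approx 2.2759$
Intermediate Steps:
$f{\left(b,z \right)} = \frac{2}{9} + \frac{b}{9}$
$W{\left(v,O \right)} = 11 + O v \left(-9 + v\right)$ ($W{\left(v,O \right)} = \left(v - 9\right) v O + 11 = \left(-9 + v\right) v O + 11 = v \left(-9 + v\right) O + 11 = O v \left(-9 + v\right) + 11 = 11 + O v \left(-9 + v\right)$)
$X{\left(M,I \right)} = 76 + M$ ($X{\left(M,I \right)} = -2 + \left(M + 78\right) = -2 + \left(78 + M\right) = 76 + M$)
$\frac{198}{X{\left(W{\left(17,f{\left(-2,-1 \right)} \right)},r{\left(18 \right)} \right)}} = \frac{198}{76 + \left(11 + \left(\frac{2}{9} + \frac{1}{9} \left(-2\right)\right) 17^{2} - 9 \left(\frac{2}{9} + \frac{1}{9} \left(-2\right)\right) 17\right)} = \frac{198}{76 + \left(11 + \left(\frac{2}{9} - \frac{2}{9}\right) 289 - 9 \left(\frac{2}{9} - \frac{2}{9}\right) 17\right)} = \frac{198}{76 + \left(11 + 0 \cdot 289 - 0 \cdot 17\right)} = \frac{198}{76 + \left(11 + 0 + 0\right)} = \frac{198}{76 + 11} = \frac{198}{87} = 198 \cdot \frac{1}{87} = \frac{66}{29}$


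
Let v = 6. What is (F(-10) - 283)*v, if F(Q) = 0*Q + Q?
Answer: -1758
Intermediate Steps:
F(Q) = Q (F(Q) = 0 + Q = Q)
(F(-10) - 283)*v = (-10 - 283)*6 = -293*6 = -1758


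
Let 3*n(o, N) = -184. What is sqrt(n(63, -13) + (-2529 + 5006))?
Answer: sqrt(21741)/3 ≈ 49.149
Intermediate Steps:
n(o, N) = -184/3 (n(o, N) = (1/3)*(-184) = -184/3)
sqrt(n(63, -13) + (-2529 + 5006)) = sqrt(-184/3 + (-2529 + 5006)) = sqrt(-184/3 + 2477) = sqrt(7247/3) = sqrt(21741)/3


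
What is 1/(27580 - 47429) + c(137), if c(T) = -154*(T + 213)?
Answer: -1069861101/19849 ≈ -53900.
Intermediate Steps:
c(T) = -32802 - 154*T (c(T) = -154*(213 + T) = -32802 - 154*T)
1/(27580 - 47429) + c(137) = 1/(27580 - 47429) + (-32802 - 154*137) = 1/(-19849) + (-32802 - 21098) = -1/19849 - 53900 = -1069861101/19849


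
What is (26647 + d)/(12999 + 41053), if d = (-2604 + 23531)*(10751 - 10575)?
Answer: 3709799/54052 ≈ 68.634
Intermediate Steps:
d = 3683152 (d = 20927*176 = 3683152)
(26647 + d)/(12999 + 41053) = (26647 + 3683152)/(12999 + 41053) = 3709799/54052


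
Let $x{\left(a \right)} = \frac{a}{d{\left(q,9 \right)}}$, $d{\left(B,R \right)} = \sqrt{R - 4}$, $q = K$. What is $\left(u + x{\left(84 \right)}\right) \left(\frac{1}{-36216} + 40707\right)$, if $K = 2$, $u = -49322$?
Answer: $- \frac{36356348817971}{18108} + \frac{10319712977 \sqrt{5}}{15090} \approx -2.0062 \cdot 10^{9}$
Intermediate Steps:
$q = 2$
$d{\left(B,R \right)} = \sqrt{-4 + R}$
$x{\left(a \right)} = \frac{a \sqrt{5}}{5}$ ($x{\left(a \right)} = \frac{a}{\sqrt{-4 + 9}} = \frac{a}{\sqrt{5}} = a \frac{\sqrt{5}}{5} = \frac{a \sqrt{5}}{5}$)
$\left(u + x{\left(84 \right)}\right) \left(\frac{1}{-36216} + 40707\right) = \left(-49322 + \frac{1}{5} \cdot 84 \sqrt{5}\right) \left(\frac{1}{-36216} + 40707\right) = \left(-49322 + \frac{84 \sqrt{5}}{5}\right) \left(- \frac{1}{36216} + 40707\right) = \left(-49322 + \frac{84 \sqrt{5}}{5}\right) \frac{1474244711}{36216} = - \frac{36356348817971}{18108} + \frac{10319712977 \sqrt{5}}{15090}$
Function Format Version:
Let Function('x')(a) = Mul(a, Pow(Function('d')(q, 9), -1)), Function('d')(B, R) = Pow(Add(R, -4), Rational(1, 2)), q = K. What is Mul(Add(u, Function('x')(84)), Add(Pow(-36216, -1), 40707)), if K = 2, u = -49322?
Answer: Add(Rational(-36356348817971, 18108), Mul(Rational(10319712977, 15090), Pow(5, Rational(1, 2)))) ≈ -2.0062e+9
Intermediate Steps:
q = 2
Function('d')(B, R) = Pow(Add(-4, R), Rational(1, 2))
Function('x')(a) = Mul(Rational(1, 5), a, Pow(5, Rational(1, 2))) (Function('x')(a) = Mul(a, Pow(Pow(Add(-4, 9), Rational(1, 2)), -1)) = Mul(a, Pow(Pow(5, Rational(1, 2)), -1)) = Mul(a, Mul(Rational(1, 5), Pow(5, Rational(1, 2)))) = Mul(Rational(1, 5), a, Pow(5, Rational(1, 2))))
Mul(Add(u, Function('x')(84)), Add(Pow(-36216, -1), 40707)) = Mul(Add(-49322, Mul(Rational(1, 5), 84, Pow(5, Rational(1, 2)))), Add(Pow(-36216, -1), 40707)) = Mul(Add(-49322, Mul(Rational(84, 5), Pow(5, Rational(1, 2)))), Add(Rational(-1, 36216), 40707)) = Mul(Add(-49322, Mul(Rational(84, 5), Pow(5, Rational(1, 2)))), Rational(1474244711, 36216)) = Add(Rational(-36356348817971, 18108), Mul(Rational(10319712977, 15090), Pow(5, Rational(1, 2))))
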